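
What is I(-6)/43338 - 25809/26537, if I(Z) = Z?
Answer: -26634992/27382393 ≈ -0.97270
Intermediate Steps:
I(-6)/43338 - 25809/26537 = -6/43338 - 25809/26537 = -6*1/43338 - 25809*1/26537 = -1/7223 - 3687/3791 = -26634992/27382393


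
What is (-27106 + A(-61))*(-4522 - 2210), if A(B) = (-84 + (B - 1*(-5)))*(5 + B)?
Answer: 129698712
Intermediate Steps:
A(B) = (-79 + B)*(5 + B) (A(B) = (-84 + (B + 5))*(5 + B) = (-84 + (5 + B))*(5 + B) = (-79 + B)*(5 + B))
(-27106 + A(-61))*(-4522 - 2210) = (-27106 + (-395 + (-61)² - 74*(-61)))*(-4522 - 2210) = (-27106 + (-395 + 3721 + 4514))*(-6732) = (-27106 + 7840)*(-6732) = -19266*(-6732) = 129698712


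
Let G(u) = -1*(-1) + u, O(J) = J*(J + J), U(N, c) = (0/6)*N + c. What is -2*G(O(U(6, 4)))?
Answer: -66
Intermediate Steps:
U(N, c) = c (U(N, c) = (0*(⅙))*N + c = 0*N + c = 0 + c = c)
O(J) = 2*J² (O(J) = J*(2*J) = 2*J²)
G(u) = 1 + u
-2*G(O(U(6, 4))) = -2*(1 + 2*4²) = -2*(1 + 2*16) = -2*(1 + 32) = -2*33 = -66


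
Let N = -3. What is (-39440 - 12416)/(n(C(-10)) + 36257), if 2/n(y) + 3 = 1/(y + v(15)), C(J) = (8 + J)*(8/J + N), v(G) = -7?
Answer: -103712/72511 ≈ -1.4303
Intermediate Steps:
C(J) = (-3 + 8/J)*(8 + J) (C(J) = (8 + J)*(8/J - 3) = (8 + J)*(-3 + 8/J) = (-3 + 8/J)*(8 + J))
n(y) = 2/(-3 + 1/(-7 + y)) (n(y) = 2/(-3 + 1/(y - 7)) = 2/(-3 + 1/(-7 + y)))
(-39440 - 12416)/(n(C(-10)) + 36257) = (-39440 - 12416)/(2*(7 - (-16 - 3*(-10) + 64/(-10)))/(-22 + 3*(-16 - 3*(-10) + 64/(-10))) + 36257) = -51856/(2*(7 - (-16 + 30 + 64*(-⅒)))/(-22 + 3*(-16 + 30 + 64*(-⅒))) + 36257) = -51856/(2*(7 - (-16 + 30 - 32/5))/(-22 + 3*(-16 + 30 - 32/5)) + 36257) = -51856/(2*(7 - 1*38/5)/(-22 + 3*(38/5)) + 36257) = -51856/(2*(7 - 38/5)/(-22 + 114/5) + 36257) = -51856/(2*(-⅗)/(⅘) + 36257) = -51856/(2*(5/4)*(-⅗) + 36257) = -51856/(-3/2 + 36257) = -51856/72511/2 = -51856*2/72511 = -103712/72511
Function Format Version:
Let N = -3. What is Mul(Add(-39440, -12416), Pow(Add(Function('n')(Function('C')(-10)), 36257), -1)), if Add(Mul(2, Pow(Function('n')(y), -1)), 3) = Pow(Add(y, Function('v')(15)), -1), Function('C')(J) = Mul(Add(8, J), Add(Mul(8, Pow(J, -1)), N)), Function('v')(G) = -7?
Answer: Rational(-103712, 72511) ≈ -1.4303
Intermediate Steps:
Function('C')(J) = Mul(Add(-3, Mul(8, Pow(J, -1))), Add(8, J)) (Function('C')(J) = Mul(Add(8, J), Add(Mul(8, Pow(J, -1)), -3)) = Mul(Add(8, J), Add(-3, Mul(8, Pow(J, -1)))) = Mul(Add(-3, Mul(8, Pow(J, -1))), Add(8, J)))
Function('n')(y) = Mul(2, Pow(Add(-3, Pow(Add(-7, y), -1)), -1)) (Function('n')(y) = Mul(2, Pow(Add(-3, Pow(Add(y, -7), -1)), -1)) = Mul(2, Pow(Add(-3, Pow(Add(-7, y), -1)), -1)))
Mul(Add(-39440, -12416), Pow(Add(Function('n')(Function('C')(-10)), 36257), -1)) = Mul(Add(-39440, -12416), Pow(Add(Mul(2, Pow(Add(-22, Mul(3, Add(-16, Mul(-3, -10), Mul(64, Pow(-10, -1))))), -1), Add(7, Mul(-1, Add(-16, Mul(-3, -10), Mul(64, Pow(-10, -1)))))), 36257), -1)) = Mul(-51856, Pow(Add(Mul(2, Pow(Add(-22, Mul(3, Add(-16, 30, Mul(64, Rational(-1, 10))))), -1), Add(7, Mul(-1, Add(-16, 30, Mul(64, Rational(-1, 10)))))), 36257), -1)) = Mul(-51856, Pow(Add(Mul(2, Pow(Add(-22, Mul(3, Add(-16, 30, Rational(-32, 5)))), -1), Add(7, Mul(-1, Add(-16, 30, Rational(-32, 5))))), 36257), -1)) = Mul(-51856, Pow(Add(Mul(2, Pow(Add(-22, Mul(3, Rational(38, 5))), -1), Add(7, Mul(-1, Rational(38, 5)))), 36257), -1)) = Mul(-51856, Pow(Add(Mul(2, Pow(Add(-22, Rational(114, 5)), -1), Add(7, Rational(-38, 5))), 36257), -1)) = Mul(-51856, Pow(Add(Mul(2, Pow(Rational(4, 5), -1), Rational(-3, 5)), 36257), -1)) = Mul(-51856, Pow(Add(Mul(2, Rational(5, 4), Rational(-3, 5)), 36257), -1)) = Mul(-51856, Pow(Add(Rational(-3, 2), 36257), -1)) = Mul(-51856, Pow(Rational(72511, 2), -1)) = Mul(-51856, Rational(2, 72511)) = Rational(-103712, 72511)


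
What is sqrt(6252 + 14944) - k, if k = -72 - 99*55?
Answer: 5517 + 2*sqrt(5299) ≈ 5662.6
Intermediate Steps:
k = -5517 (k = -72 - 5445 = -5517)
sqrt(6252 + 14944) - k = sqrt(6252 + 14944) - 1*(-5517) = sqrt(21196) + 5517 = 2*sqrt(5299) + 5517 = 5517 + 2*sqrt(5299)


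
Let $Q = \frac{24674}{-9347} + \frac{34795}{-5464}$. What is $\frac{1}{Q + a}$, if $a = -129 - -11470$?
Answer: $\frac{3928616}{44519045779} \approx 8.8246 \cdot 10^{-5}$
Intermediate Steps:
$a = 11341$ ($a = -129 + 11470 = 11341$)
$Q = - \frac{35388277}{3928616}$ ($Q = 24674 \left(- \frac{1}{9347}\right) + 34795 \left(- \frac{1}{5464}\right) = - \frac{1898}{719} - \frac{34795}{5464} = - \frac{35388277}{3928616} \approx -9.0078$)
$\frac{1}{Q + a} = \frac{1}{- \frac{35388277}{3928616} + 11341} = \frac{1}{\frac{44519045779}{3928616}} = \frac{3928616}{44519045779}$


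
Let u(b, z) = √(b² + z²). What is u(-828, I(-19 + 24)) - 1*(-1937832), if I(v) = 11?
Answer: 1937832 + √685705 ≈ 1.9387e+6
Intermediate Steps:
u(-828, I(-19 + 24)) - 1*(-1937832) = √((-828)² + 11²) - 1*(-1937832) = √(685584 + 121) + 1937832 = √685705 + 1937832 = 1937832 + √685705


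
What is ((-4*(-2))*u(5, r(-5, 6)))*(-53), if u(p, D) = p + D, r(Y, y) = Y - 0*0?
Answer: 0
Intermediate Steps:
r(Y, y) = Y (r(Y, y) = Y - 1*0 = Y + 0 = Y)
u(p, D) = D + p
((-4*(-2))*u(5, r(-5, 6)))*(-53) = ((-4*(-2))*(-5 + 5))*(-53) = (8*0)*(-53) = 0*(-53) = 0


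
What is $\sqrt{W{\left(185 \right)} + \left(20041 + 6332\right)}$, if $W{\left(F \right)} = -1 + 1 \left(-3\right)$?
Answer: $\sqrt{26369} \approx 162.39$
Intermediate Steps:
$W{\left(F \right)} = -4$ ($W{\left(F \right)} = -1 - 3 = -4$)
$\sqrt{W{\left(185 \right)} + \left(20041 + 6332\right)} = \sqrt{-4 + \left(20041 + 6332\right)} = \sqrt{-4 + 26373} = \sqrt{26369}$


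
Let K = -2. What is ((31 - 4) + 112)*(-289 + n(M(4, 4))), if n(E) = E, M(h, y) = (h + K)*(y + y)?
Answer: -37947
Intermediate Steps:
M(h, y) = 2*y*(-2 + h) (M(h, y) = (h - 2)*(y + y) = (-2 + h)*(2*y) = 2*y*(-2 + h))
((31 - 4) + 112)*(-289 + n(M(4, 4))) = ((31 - 4) + 112)*(-289 + 2*4*(-2 + 4)) = (27 + 112)*(-289 + 2*4*2) = 139*(-289 + 16) = 139*(-273) = -37947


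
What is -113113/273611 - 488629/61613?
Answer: -10820269276/1296768811 ≈ -8.3440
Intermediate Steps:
-113113/273611 - 488629/61613 = -113113*1/273611 - 488629*1/61613 = -8701/21047 - 488629/61613 = -10820269276/1296768811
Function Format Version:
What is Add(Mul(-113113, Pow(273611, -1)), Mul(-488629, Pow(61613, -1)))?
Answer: Rational(-10820269276, 1296768811) ≈ -8.3440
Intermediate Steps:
Add(Mul(-113113, Pow(273611, -1)), Mul(-488629, Pow(61613, -1))) = Add(Mul(-113113, Rational(1, 273611)), Mul(-488629, Rational(1, 61613))) = Add(Rational(-8701, 21047), Rational(-488629, 61613)) = Rational(-10820269276, 1296768811)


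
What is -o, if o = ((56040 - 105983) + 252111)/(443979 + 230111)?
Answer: -101084/337045 ≈ -0.29991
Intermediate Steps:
o = 101084/337045 (o = (-49943 + 252111)/674090 = 202168*(1/674090) = 101084/337045 ≈ 0.29991)
-o = -1*101084/337045 = -101084/337045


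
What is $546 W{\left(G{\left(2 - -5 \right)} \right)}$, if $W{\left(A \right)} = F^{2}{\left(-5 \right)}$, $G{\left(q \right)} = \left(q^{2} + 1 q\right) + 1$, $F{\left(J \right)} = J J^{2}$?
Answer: $8531250$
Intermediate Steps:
$F{\left(J \right)} = J^{3}$
$G{\left(q \right)} = 1 + q + q^{2}$ ($G{\left(q \right)} = \left(q^{2} + q\right) + 1 = \left(q + q^{2}\right) + 1 = 1 + q + q^{2}$)
$W{\left(A \right)} = 15625$ ($W{\left(A \right)} = \left(\left(-5\right)^{3}\right)^{2} = \left(-125\right)^{2} = 15625$)
$546 W{\left(G{\left(2 - -5 \right)} \right)} = 546 \cdot 15625 = 8531250$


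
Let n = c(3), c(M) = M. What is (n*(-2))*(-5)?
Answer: 30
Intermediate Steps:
n = 3
(n*(-2))*(-5) = (3*(-2))*(-5) = -6*(-5) = 30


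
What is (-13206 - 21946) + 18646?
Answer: -16506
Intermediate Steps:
(-13206 - 21946) + 18646 = -35152 + 18646 = -16506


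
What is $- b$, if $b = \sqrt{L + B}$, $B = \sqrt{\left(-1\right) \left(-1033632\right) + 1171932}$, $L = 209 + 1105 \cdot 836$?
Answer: $- \sqrt{923989 + 2 \sqrt{551391}} \approx -962.02$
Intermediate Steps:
$L = 923989$ ($L = 209 + 923780 = 923989$)
$B = 2 \sqrt{551391}$ ($B = \sqrt{1033632 + 1171932} = \sqrt{2205564} = 2 \sqrt{551391} \approx 1485.1$)
$b = \sqrt{923989 + 2 \sqrt{551391}} \approx 962.02$
$- b = - \sqrt{923989 + 2 \sqrt{551391}}$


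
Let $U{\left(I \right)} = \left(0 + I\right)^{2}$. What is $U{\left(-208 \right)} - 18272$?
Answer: $24992$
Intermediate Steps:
$U{\left(I \right)} = I^{2}$
$U{\left(-208 \right)} - 18272 = \left(-208\right)^{2} - 18272 = 43264 - 18272 = 24992$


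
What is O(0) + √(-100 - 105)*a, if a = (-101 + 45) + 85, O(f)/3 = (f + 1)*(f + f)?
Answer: 29*I*√205 ≈ 415.22*I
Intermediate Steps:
O(f) = 6*f*(1 + f) (O(f) = 3*((f + 1)*(f + f)) = 3*((1 + f)*(2*f)) = 3*(2*f*(1 + f)) = 6*f*(1 + f))
a = 29 (a = -56 + 85 = 29)
O(0) + √(-100 - 105)*a = 6*0*(1 + 0) + √(-100 - 105)*29 = 6*0*1 + √(-205)*29 = 0 + (I*√205)*29 = 0 + 29*I*√205 = 29*I*√205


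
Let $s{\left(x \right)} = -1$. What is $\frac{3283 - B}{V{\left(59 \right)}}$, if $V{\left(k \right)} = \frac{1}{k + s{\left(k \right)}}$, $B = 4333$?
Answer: $-60900$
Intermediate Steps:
$V{\left(k \right)} = \frac{1}{-1 + k}$ ($V{\left(k \right)} = \frac{1}{k - 1} = \frac{1}{-1 + k}$)
$\frac{3283 - B}{V{\left(59 \right)}} = \frac{3283 - 4333}{\frac{1}{-1 + 59}} = \frac{3283 - 4333}{\frac{1}{58}} = - 1050 \frac{1}{\frac{1}{58}} = \left(-1050\right) 58 = -60900$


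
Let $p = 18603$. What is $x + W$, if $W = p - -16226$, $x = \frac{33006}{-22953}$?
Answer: $\frac{266465677}{7651} \approx 34828.0$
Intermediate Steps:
$x = - \frac{11002}{7651}$ ($x = 33006 \left(- \frac{1}{22953}\right) = - \frac{11002}{7651} \approx -1.438$)
$W = 34829$ ($W = 18603 - -16226 = 18603 + 16226 = 34829$)
$x + W = - \frac{11002}{7651} + 34829 = \frac{266465677}{7651}$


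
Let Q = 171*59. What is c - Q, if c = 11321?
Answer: 1232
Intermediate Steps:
Q = 10089
c - Q = 11321 - 1*10089 = 11321 - 10089 = 1232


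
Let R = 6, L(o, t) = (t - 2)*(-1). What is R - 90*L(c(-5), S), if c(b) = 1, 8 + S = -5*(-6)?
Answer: 1806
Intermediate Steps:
S = 22 (S = -8 - 5*(-6) = -8 + 30 = 22)
L(o, t) = 2 - t (L(o, t) = (-2 + t)*(-1) = 2 - t)
R - 90*L(c(-5), S) = 6 - 90*(2 - 1*22) = 6 - 90*(2 - 22) = 6 - 90*(-20) = 6 + 1800 = 1806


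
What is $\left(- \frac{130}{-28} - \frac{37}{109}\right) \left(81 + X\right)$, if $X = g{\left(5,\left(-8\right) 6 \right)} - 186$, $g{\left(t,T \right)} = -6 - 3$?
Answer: $- \frac{374319}{763} \approx -490.59$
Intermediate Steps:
$g{\left(t,T \right)} = -9$ ($g{\left(t,T \right)} = -6 - 3 = -9$)
$X = -195$ ($X = -9 - 186 = -195$)
$\left(- \frac{130}{-28} - \frac{37}{109}\right) \left(81 + X\right) = \left(- \frac{130}{-28} - \frac{37}{109}\right) \left(81 - 195\right) = \left(\left(-130\right) \left(- \frac{1}{28}\right) - \frac{37}{109}\right) \left(-114\right) = \left(\frac{65}{14} - \frac{37}{109}\right) \left(-114\right) = \frac{6567}{1526} \left(-114\right) = - \frac{374319}{763}$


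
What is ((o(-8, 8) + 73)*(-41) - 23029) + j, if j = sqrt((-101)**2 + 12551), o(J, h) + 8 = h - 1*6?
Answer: -25776 + 12*sqrt(158) ≈ -25625.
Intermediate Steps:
o(J, h) = -14 + h (o(J, h) = -8 + (h - 1*6) = -8 + (h - 6) = -8 + (-6 + h) = -14 + h)
j = 12*sqrt(158) (j = sqrt(10201 + 12551) = sqrt(22752) = 12*sqrt(158) ≈ 150.84)
((o(-8, 8) + 73)*(-41) - 23029) + j = (((-14 + 8) + 73)*(-41) - 23029) + 12*sqrt(158) = ((-6 + 73)*(-41) - 23029) + 12*sqrt(158) = (67*(-41) - 23029) + 12*sqrt(158) = (-2747 - 23029) + 12*sqrt(158) = -25776 + 12*sqrt(158)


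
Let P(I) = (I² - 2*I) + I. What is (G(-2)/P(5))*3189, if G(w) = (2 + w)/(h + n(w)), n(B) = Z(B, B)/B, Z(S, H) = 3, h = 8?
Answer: 0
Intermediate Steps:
n(B) = 3/B
P(I) = I² - I
G(w) = (2 + w)/(8 + 3/w)
(G(-2)/P(5))*3189 = ((-2*(2 - 2)/(3 + 8*(-2)))/((5*(-1 + 5))))*3189 = ((-2*0/(3 - 16))/((5*4)))*3189 = (-2*0/(-13)/20)*3189 = (-2*(-1/13)*0*(1/20))*3189 = (0*(1/20))*3189 = 0*3189 = 0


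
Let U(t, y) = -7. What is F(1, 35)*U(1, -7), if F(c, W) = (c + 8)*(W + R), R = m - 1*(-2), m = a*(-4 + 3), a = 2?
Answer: -2205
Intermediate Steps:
m = -2 (m = 2*(-4 + 3) = 2*(-1) = -2)
R = 0 (R = -2 - 1*(-2) = -2 + 2 = 0)
F(c, W) = W*(8 + c) (F(c, W) = (c + 8)*(W + 0) = (8 + c)*W = W*(8 + c))
F(1, 35)*U(1, -7) = (35*(8 + 1))*(-7) = (35*9)*(-7) = 315*(-7) = -2205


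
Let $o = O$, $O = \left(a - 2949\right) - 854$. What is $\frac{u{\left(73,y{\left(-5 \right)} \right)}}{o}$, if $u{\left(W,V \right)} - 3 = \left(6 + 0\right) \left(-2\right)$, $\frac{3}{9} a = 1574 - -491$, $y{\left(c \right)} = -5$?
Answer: $- \frac{9}{2392} \approx -0.0037625$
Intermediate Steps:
$a = 6195$ ($a = 3 \left(1574 - -491\right) = 3 \left(1574 + 491\right) = 3 \cdot 2065 = 6195$)
$u{\left(W,V \right)} = -9$ ($u{\left(W,V \right)} = 3 + \left(6 + 0\right) \left(-2\right) = 3 + 6 \left(-2\right) = 3 - 12 = -9$)
$O = 2392$ ($O = \left(6195 - 2949\right) - 854 = 3246 - 854 = 2392$)
$o = 2392$
$\frac{u{\left(73,y{\left(-5 \right)} \right)}}{o} = - \frac{9}{2392}$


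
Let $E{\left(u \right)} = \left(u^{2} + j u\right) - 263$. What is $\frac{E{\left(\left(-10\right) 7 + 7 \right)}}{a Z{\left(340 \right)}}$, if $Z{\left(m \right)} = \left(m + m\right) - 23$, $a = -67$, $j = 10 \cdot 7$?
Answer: $\frac{704}{44019} \approx 0.015993$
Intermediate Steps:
$j = 70$
$E{\left(u \right)} = -263 + u^{2} + 70 u$ ($E{\left(u \right)} = \left(u^{2} + 70 u\right) - 263 = -263 + u^{2} + 70 u$)
$Z{\left(m \right)} = -23 + 2 m$ ($Z{\left(m \right)} = 2 m - 23 = -23 + 2 m$)
$\frac{E{\left(\left(-10\right) 7 + 7 \right)}}{a Z{\left(340 \right)}} = \frac{-263 + \left(\left(-10\right) 7 + 7\right)^{2} + 70 \left(\left(-10\right) 7 + 7\right)}{\left(-67\right) \left(-23 + 2 \cdot 340\right)} = \frac{-263 + \left(-70 + 7\right)^{2} + 70 \left(-70 + 7\right)}{\left(-67\right) \left(-23 + 680\right)} = \frac{-263 + \left(-63\right)^{2} + 70 \left(-63\right)}{\left(-67\right) 657} = \frac{-263 + 3969 - 4410}{-44019} = \left(-704\right) \left(- \frac{1}{44019}\right) = \frac{704}{44019}$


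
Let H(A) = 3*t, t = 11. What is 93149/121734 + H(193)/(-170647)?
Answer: 15891580181/20773541898 ≈ 0.76499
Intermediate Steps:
H(A) = 33 (H(A) = 3*11 = 33)
93149/121734 + H(193)/(-170647) = 93149/121734 + 33/(-170647) = 93149*(1/121734) + 33*(-1/170647) = 93149/121734 - 33/170647 = 15891580181/20773541898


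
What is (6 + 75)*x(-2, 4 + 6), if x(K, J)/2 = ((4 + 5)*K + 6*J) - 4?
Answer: 6156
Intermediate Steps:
x(K, J) = -8 + 12*J + 18*K (x(K, J) = 2*(((4 + 5)*K + 6*J) - 4) = 2*((9*K + 6*J) - 4) = 2*((6*J + 9*K) - 4) = 2*(-4 + 6*J + 9*K) = -8 + 12*J + 18*K)
(6 + 75)*x(-2, 4 + 6) = (6 + 75)*(-8 + 12*(4 + 6) + 18*(-2)) = 81*(-8 + 12*10 - 36) = 81*(-8 + 120 - 36) = 81*76 = 6156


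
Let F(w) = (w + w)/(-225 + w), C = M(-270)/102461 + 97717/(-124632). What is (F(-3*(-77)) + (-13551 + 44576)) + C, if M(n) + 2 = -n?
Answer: 397160052905743/12769919352 ≈ 31101.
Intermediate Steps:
M(n) = -2 - n
C = -9978780161/12769919352 (C = (-2 - 1*(-270))/102461 + 97717/(-124632) = (-2 + 270)*(1/102461) + 97717*(-1/124632) = 268*(1/102461) - 97717/124632 = 268/102461 - 97717/124632 = -9978780161/12769919352 ≈ -0.78143)
F(w) = 2*w/(-225 + w) (F(w) = (2*w)/(-225 + w) = 2*w/(-225 + w))
(F(-3*(-77)) + (-13551 + 44576)) + C = (2*(-3*(-77))/(-225 - 3*(-77)) + (-13551 + 44576)) - 9978780161/12769919352 = (2*231/(-225 + 231) + 31025) - 9978780161/12769919352 = (2*231/6 + 31025) - 9978780161/12769919352 = (2*231*(⅙) + 31025) - 9978780161/12769919352 = (77 + 31025) - 9978780161/12769919352 = 31102 - 9978780161/12769919352 = 397160052905743/12769919352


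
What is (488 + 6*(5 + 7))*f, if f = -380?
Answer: -212800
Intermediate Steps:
(488 + 6*(5 + 7))*f = (488 + 6*(5 + 7))*(-380) = (488 + 6*12)*(-380) = (488 + 72)*(-380) = 560*(-380) = -212800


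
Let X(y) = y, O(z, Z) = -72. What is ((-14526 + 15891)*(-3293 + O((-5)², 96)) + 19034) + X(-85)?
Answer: -4574276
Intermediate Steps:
((-14526 + 15891)*(-3293 + O((-5)², 96)) + 19034) + X(-85) = ((-14526 + 15891)*(-3293 - 72) + 19034) - 85 = (1365*(-3365) + 19034) - 85 = (-4593225 + 19034) - 85 = -4574191 - 85 = -4574276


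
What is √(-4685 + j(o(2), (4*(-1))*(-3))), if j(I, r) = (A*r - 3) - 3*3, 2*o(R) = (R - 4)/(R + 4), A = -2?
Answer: I*√4721 ≈ 68.709*I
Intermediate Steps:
o(R) = (-4 + R)/(2*(4 + R)) (o(R) = ((R - 4)/(R + 4))/2 = ((-4 + R)/(4 + R))/2 = (-4 + R)/(2*(4 + R)))
j(I, r) = -12 - 2*r (j(I, r) = (-2*r - 3) - 3*3 = (-3 - 2*r) - 9 = -12 - 2*r)
√(-4685 + j(o(2), (4*(-1))*(-3))) = √(-4685 + (-12 - 2*4*(-1)*(-3))) = √(-4685 + (-12 - (-8)*(-3))) = √(-4685 + (-12 - 2*12)) = √(-4685 + (-12 - 24)) = √(-4685 - 36) = √(-4721) = I*√4721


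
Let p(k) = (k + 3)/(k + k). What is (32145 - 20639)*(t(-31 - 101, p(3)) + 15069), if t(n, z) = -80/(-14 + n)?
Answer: 12657485962/73 ≈ 1.7339e+8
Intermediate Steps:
p(k) = (3 + k)/(2*k) (p(k) = (3 + k)/((2*k)) = (3 + k)*(1/(2*k)) = (3 + k)/(2*k))
(32145 - 20639)*(t(-31 - 101, p(3)) + 15069) = (32145 - 20639)*(-80/(-14 + (-31 - 101)) + 15069) = 11506*(-80/(-14 - 132) + 15069) = 11506*(-80/(-146) + 15069) = 11506*(-80*(-1/146) + 15069) = 11506*(40/73 + 15069) = 11506*(1100077/73) = 12657485962/73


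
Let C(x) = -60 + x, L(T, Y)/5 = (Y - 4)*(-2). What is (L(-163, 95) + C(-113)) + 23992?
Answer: 22909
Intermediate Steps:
L(T, Y) = 40 - 10*Y (L(T, Y) = 5*((Y - 4)*(-2)) = 5*((-4 + Y)*(-2)) = 5*(8 - 2*Y) = 40 - 10*Y)
(L(-163, 95) + C(-113)) + 23992 = ((40 - 10*95) + (-60 - 113)) + 23992 = ((40 - 950) - 173) + 23992 = (-910 - 173) + 23992 = -1083 + 23992 = 22909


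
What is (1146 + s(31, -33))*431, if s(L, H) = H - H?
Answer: 493926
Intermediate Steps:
s(L, H) = 0
(1146 + s(31, -33))*431 = (1146 + 0)*431 = 1146*431 = 493926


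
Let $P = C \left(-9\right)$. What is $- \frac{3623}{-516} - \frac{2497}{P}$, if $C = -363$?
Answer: $\frac{319633}{51084} \approx 6.257$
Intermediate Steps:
$P = 3267$ ($P = \left(-363\right) \left(-9\right) = 3267$)
$- \frac{3623}{-516} - \frac{2497}{P} = - \frac{3623}{-516} - \frac{2497}{3267} = \left(-3623\right) \left(- \frac{1}{516}\right) - \frac{227}{297} = \frac{3623}{516} - \frac{227}{297} = \frac{319633}{51084}$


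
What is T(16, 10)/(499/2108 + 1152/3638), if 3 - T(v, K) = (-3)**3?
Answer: 6766680/124817 ≈ 54.213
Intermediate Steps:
T(v, K) = 30 (T(v, K) = 3 - 1*(-3)**3 = 3 - 1*(-27) = 3 + 27 = 30)
T(16, 10)/(499/2108 + 1152/3638) = 30/(499/2108 + 1152/3638) = 30/(499*(1/2108) + 1152*(1/3638)) = 30/(499/2108 + 576/1819) = 30/(124817/225556) = 30*(225556/124817) = 6766680/124817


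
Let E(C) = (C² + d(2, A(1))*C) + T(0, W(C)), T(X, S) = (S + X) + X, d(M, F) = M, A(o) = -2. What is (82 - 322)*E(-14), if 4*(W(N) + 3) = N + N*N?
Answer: -50520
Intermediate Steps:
W(N) = -3 + N/4 + N²/4 (W(N) = -3 + (N + N*N)/4 = -3 + (N + N²)/4 = -3 + (N/4 + N²/4) = -3 + N/4 + N²/4)
T(X, S) = S + 2*X
E(C) = -3 + 5*C²/4 + 9*C/4 (E(C) = (C² + 2*C) + ((-3 + C/4 + C²/4) + 2*0) = (C² + 2*C) + ((-3 + C/4 + C²/4) + 0) = (C² + 2*C) + (-3 + C/4 + C²/4) = -3 + 5*C²/4 + 9*C/4)
(82 - 322)*E(-14) = (82 - 322)*(-3 + (5/4)*(-14)² + (9/4)*(-14)) = -240*(-3 + (5/4)*196 - 63/2) = -240*(-3 + 245 - 63/2) = -240*421/2 = -50520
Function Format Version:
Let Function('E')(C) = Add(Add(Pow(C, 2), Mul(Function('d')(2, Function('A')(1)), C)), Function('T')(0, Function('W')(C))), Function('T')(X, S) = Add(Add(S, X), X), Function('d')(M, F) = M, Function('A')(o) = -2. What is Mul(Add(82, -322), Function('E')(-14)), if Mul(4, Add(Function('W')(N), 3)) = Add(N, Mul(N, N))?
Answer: -50520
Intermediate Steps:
Function('W')(N) = Add(-3, Mul(Rational(1, 4), N), Mul(Rational(1, 4), Pow(N, 2))) (Function('W')(N) = Add(-3, Mul(Rational(1, 4), Add(N, Mul(N, N)))) = Add(-3, Mul(Rational(1, 4), Add(N, Pow(N, 2)))) = Add(-3, Add(Mul(Rational(1, 4), N), Mul(Rational(1, 4), Pow(N, 2)))) = Add(-3, Mul(Rational(1, 4), N), Mul(Rational(1, 4), Pow(N, 2))))
Function('T')(X, S) = Add(S, Mul(2, X))
Function('E')(C) = Add(-3, Mul(Rational(5, 4), Pow(C, 2)), Mul(Rational(9, 4), C)) (Function('E')(C) = Add(Add(Pow(C, 2), Mul(2, C)), Add(Add(-3, Mul(Rational(1, 4), C), Mul(Rational(1, 4), Pow(C, 2))), Mul(2, 0))) = Add(Add(Pow(C, 2), Mul(2, C)), Add(Add(-3, Mul(Rational(1, 4), C), Mul(Rational(1, 4), Pow(C, 2))), 0)) = Add(Add(Pow(C, 2), Mul(2, C)), Add(-3, Mul(Rational(1, 4), C), Mul(Rational(1, 4), Pow(C, 2)))) = Add(-3, Mul(Rational(5, 4), Pow(C, 2)), Mul(Rational(9, 4), C)))
Mul(Add(82, -322), Function('E')(-14)) = Mul(Add(82, -322), Add(-3, Mul(Rational(5, 4), Pow(-14, 2)), Mul(Rational(9, 4), -14))) = Mul(-240, Add(-3, Mul(Rational(5, 4), 196), Rational(-63, 2))) = Mul(-240, Add(-3, 245, Rational(-63, 2))) = Mul(-240, Rational(421, 2)) = -50520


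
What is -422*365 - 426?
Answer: -154456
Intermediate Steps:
-422*365 - 426 = -154030 - 426 = -154456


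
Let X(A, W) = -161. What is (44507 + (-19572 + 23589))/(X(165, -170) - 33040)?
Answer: -6932/4743 ≈ -1.4615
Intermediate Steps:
(44507 + (-19572 + 23589))/(X(165, -170) - 33040) = (44507 + (-19572 + 23589))/(-161 - 33040) = (44507 + 4017)/(-33201) = 48524*(-1/33201) = -6932/4743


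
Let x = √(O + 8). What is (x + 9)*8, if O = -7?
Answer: 80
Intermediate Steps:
x = 1 (x = √(-7 + 8) = √1 = 1)
(x + 9)*8 = (1 + 9)*8 = 10*8 = 80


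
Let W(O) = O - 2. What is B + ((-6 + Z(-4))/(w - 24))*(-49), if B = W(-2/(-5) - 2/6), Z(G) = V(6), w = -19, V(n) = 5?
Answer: -1982/645 ≈ -3.0729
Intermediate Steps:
Z(G) = 5
W(O) = -2 + O
B = -29/15 (B = -2 + (-2/(-5) - 2/6) = -2 + (-2*(-⅕) - 2*⅙) = -2 + (⅖ - ⅓) = -2 + 1/15 = -29/15 ≈ -1.9333)
B + ((-6 + Z(-4))/(w - 24))*(-49) = -29/15 + ((-6 + 5)/(-19 - 24))*(-49) = -29/15 - 1/(-43)*(-49) = -29/15 - 1*(-1/43)*(-49) = -29/15 + (1/43)*(-49) = -29/15 - 49/43 = -1982/645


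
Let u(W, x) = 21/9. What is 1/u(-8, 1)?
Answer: 3/7 ≈ 0.42857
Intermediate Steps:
u(W, x) = 7/3 (u(W, x) = 21*(⅑) = 7/3)
1/u(-8, 1) = 1/(7/3) = 3/7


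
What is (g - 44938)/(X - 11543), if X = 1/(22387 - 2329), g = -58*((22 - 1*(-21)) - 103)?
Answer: 831564564/231529493 ≈ 3.5916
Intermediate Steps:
g = 3480 (g = -58*((22 + 21) - 103) = -58*(43 - 103) = -58*(-60) = 3480)
X = 1/20058 ≈ 4.9855e-5
(g - 44938)/(X - 11543) = (3480 - 44938)/(1/20058 - 11543) = -41458/(-231529493/20058) = -41458*(-20058/231529493) = 831564564/231529493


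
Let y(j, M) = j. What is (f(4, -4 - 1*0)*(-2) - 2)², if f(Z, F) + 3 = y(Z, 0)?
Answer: 16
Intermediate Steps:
f(Z, F) = -3 + Z
(f(4, -4 - 1*0)*(-2) - 2)² = ((-3 + 4)*(-2) - 2)² = (1*(-2) - 2)² = (-2 - 2)² = (-4)² = 16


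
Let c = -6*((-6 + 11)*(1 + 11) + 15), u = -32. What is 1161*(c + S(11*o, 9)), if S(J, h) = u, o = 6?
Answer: -559602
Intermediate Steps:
S(J, h) = -32
c = -450 (c = -6*(5*12 + 15) = -6*(60 + 15) = -6*75 = -450)
1161*(c + S(11*o, 9)) = 1161*(-450 - 32) = 1161*(-482) = -559602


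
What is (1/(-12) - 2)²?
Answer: 625/144 ≈ 4.3403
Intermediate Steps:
(1/(-12) - 2)² = (-1/12 - 2)² = (-25/12)² = 625/144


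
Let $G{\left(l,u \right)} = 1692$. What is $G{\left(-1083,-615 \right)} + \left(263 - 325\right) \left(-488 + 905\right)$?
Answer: $-24162$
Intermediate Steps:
$G{\left(-1083,-615 \right)} + \left(263 - 325\right) \left(-488 + 905\right) = 1692 + \left(263 - 325\right) \left(-488 + 905\right) = 1692 + \left(263 - 325\right) 417 = 1692 - 25854 = -24162$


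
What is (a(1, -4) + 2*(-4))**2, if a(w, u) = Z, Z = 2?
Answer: 36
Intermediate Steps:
a(w, u) = 2
(a(1, -4) + 2*(-4))**2 = (2 + 2*(-4))**2 = (2 - 8)**2 = (-6)**2 = 36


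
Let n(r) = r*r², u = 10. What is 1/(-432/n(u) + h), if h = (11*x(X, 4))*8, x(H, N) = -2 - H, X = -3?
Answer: 125/10946 ≈ 0.011420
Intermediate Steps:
n(r) = r³
h = 88 (h = (11*(-2 - 1*(-3)))*8 = (11*(-2 + 3))*8 = (11*1)*8 = 11*8 = 88)
1/(-432/n(u) + h) = 1/(-432/(10³) + 88) = 1/(-432/1000 + 88) = 1/(-432*1/1000 + 88) = 1/(-54/125 + 88) = 1/(10946/125) = 125/10946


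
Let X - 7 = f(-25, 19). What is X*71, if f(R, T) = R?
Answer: -1278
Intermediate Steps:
X = -18 (X = 7 - 25 = -18)
X*71 = -18*71 = -1278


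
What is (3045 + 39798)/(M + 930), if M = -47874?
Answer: -14281/15648 ≈ -0.91264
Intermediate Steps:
(3045 + 39798)/(M + 930) = (3045 + 39798)/(-47874 + 930) = 42843/(-46944) = 42843*(-1/46944) = -14281/15648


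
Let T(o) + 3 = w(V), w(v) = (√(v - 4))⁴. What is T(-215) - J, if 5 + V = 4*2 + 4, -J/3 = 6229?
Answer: 18693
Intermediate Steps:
J = -18687 (J = -3*6229 = -18687)
V = 7 (V = -5 + (4*2 + 4) = -5 + (8 + 4) = -5 + 12 = 7)
w(v) = (-4 + v)² (w(v) = (√(-4 + v))⁴ = (-4 + v)²)
T(o) = 6 (T(o) = -3 + (-4 + 7)² = -3 + 3² = -3 + 9 = 6)
T(-215) - J = 6 - 1*(-18687) = 6 + 18687 = 18693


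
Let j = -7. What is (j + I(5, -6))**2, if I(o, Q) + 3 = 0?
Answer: 100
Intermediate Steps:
I(o, Q) = -3 (I(o, Q) = -3 + 0 = -3)
(j + I(5, -6))**2 = (-7 - 3)**2 = (-10)**2 = 100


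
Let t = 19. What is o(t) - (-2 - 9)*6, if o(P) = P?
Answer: 85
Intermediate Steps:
o(t) - (-2 - 9)*6 = 19 - (-2 - 9)*6 = 19 - (-11)*6 = 19 - 1*(-66) = 19 + 66 = 85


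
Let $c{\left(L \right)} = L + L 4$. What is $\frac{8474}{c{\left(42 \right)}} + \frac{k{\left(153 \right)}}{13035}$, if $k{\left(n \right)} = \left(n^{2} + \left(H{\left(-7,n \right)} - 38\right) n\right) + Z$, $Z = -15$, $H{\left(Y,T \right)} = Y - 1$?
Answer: $\frac{759289}{18249} \approx 41.607$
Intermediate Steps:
$H{\left(Y,T \right)} = -1 + Y$
$c{\left(L \right)} = 5 L$ ($c{\left(L \right)} = L + 4 L = 5 L$)
$k{\left(n \right)} = -15 + n^{2} - 46 n$ ($k{\left(n \right)} = \left(n^{2} + \left(\left(-1 - 7\right) - 38\right) n\right) - 15 = \left(n^{2} + \left(-8 - 38\right) n\right) - 15 = \left(n^{2} - 46 n\right) - 15 = -15 + n^{2} - 46 n$)
$\frac{8474}{c{\left(42 \right)}} + \frac{k{\left(153 \right)}}{13035} = \frac{8474}{5 \cdot 42} + \frac{-15 + 153^{2} - 7038}{13035} = \frac{8474}{210} + \left(-15 + 23409 - 7038\right) \frac{1}{13035} = 8474 \cdot \frac{1}{210} + 16356 \cdot \frac{1}{13035} = \frac{4237}{105} + \frac{5452}{4345} = \frac{759289}{18249}$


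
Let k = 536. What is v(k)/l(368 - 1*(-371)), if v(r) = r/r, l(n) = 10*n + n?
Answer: 1/8129 ≈ 0.00012302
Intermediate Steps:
l(n) = 11*n
v(r) = 1
v(k)/l(368 - 1*(-371)) = 1/(11*(368 - 1*(-371))) = 1/(11*(368 + 371)) = 1/(11*739) = 1/8129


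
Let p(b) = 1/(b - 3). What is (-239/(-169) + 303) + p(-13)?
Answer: 822967/2704 ≈ 304.35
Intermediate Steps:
p(b) = 1/(-3 + b)
(-239/(-169) + 303) + p(-13) = (-239/(-169) + 303) + 1/(-3 - 13) = (-239*(-1/169) + 303) + 1/(-16) = (239/169 + 303) - 1/16 = 51446/169 - 1/16 = 822967/2704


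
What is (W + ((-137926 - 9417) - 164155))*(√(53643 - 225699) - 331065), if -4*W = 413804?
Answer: 137375090685 - 829898*I*√43014 ≈ 1.3738e+11 - 1.7212e+8*I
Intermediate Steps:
W = -103451 (W = -¼*413804 = -103451)
(W + ((-137926 - 9417) - 164155))*(√(53643 - 225699) - 331065) = (-103451 + ((-137926 - 9417) - 164155))*(√(53643 - 225699) - 331065) = (-103451 + (-147343 - 164155))*(√(-172056) - 331065) = (-103451 - 311498)*(2*I*√43014 - 331065) = -414949*(-331065 + 2*I*√43014) = 137375090685 - 829898*I*√43014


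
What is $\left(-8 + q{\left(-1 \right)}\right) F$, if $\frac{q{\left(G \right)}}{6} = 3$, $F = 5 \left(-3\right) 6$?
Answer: $-900$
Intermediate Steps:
$F = -90$ ($F = \left(-15\right) 6 = -90$)
$q{\left(G \right)} = 18$ ($q{\left(G \right)} = 6 \cdot 3 = 18$)
$\left(-8 + q{\left(-1 \right)}\right) F = \left(-8 + 18\right) \left(-90\right) = 10 \left(-90\right) = -900$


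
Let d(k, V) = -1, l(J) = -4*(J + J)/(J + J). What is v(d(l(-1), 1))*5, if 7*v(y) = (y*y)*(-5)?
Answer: -25/7 ≈ -3.5714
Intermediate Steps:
l(J) = -4 (l(J) = -4*2*J/(2*J) = -4*2*J*1/(2*J) = -4*1 = -4)
v(y) = -5*y²/7 (v(y) = ((y*y)*(-5))/7 = (y²*(-5))/7 = (-5*y²)/7 = -5*y²/7)
v(d(l(-1), 1))*5 = -5/7*(-1)²*5 = -5/7*1*5 = -5/7*5 = -25/7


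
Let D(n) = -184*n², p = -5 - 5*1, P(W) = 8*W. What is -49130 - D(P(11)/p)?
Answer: -872026/25 ≈ -34881.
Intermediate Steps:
p = -10 (p = -5 - 5 = -10)
-49130 - D(P(11)/p) = -49130 - (-184)*((8*11)/(-10))² = -49130 - (-184)*(88*(-⅒))² = -49130 - (-184)*(-44/5)² = -49130 - (-184)*1936/25 = -49130 - 1*(-356224/25) = -49130 + 356224/25 = -872026/25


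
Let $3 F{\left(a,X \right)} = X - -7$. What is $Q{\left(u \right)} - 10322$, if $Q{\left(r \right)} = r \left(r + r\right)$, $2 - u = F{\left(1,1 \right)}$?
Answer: $- \frac{92890}{9} \approx -10321.0$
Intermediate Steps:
$F{\left(a,X \right)} = \frac{7}{3} + \frac{X}{3}$ ($F{\left(a,X \right)} = \frac{X - -7}{3} = \frac{X + 7}{3} = \frac{7 + X}{3} = \frac{7}{3} + \frac{X}{3}$)
$u = - \frac{2}{3}$ ($u = 2 - \left(\frac{7}{3} + \frac{1}{3} \cdot 1\right) = 2 - \left(\frac{7}{3} + \frac{1}{3}\right) = 2 - \frac{8}{3} = - \frac{2}{3} \approx -0.66667$)
$Q{\left(r \right)} = 2 r^{2}$ ($Q{\left(r \right)} = r 2 r = 2 r^{2}$)
$Q{\left(u \right)} - 10322 = 2 \left(- \frac{2}{3}\right)^{2} - 10322 = 2 \cdot \frac{4}{9} - 10322 = \frac{8}{9} - 10322 = - \frac{92890}{9}$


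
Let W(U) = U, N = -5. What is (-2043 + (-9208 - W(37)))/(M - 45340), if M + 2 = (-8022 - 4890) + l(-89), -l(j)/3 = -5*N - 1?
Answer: 5644/29163 ≈ 0.19353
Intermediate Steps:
l(j) = -72 (l(j) = -3*(-5*(-5) - 1) = -3*(25 - 1) = -3*24 = -72)
M = -12986 (M = -2 + ((-8022 - 4890) - 72) = -2 + (-12912 - 72) = -2 - 12984 = -12986)
(-2043 + (-9208 - W(37)))/(M - 45340) = (-2043 + (-9208 - 1*37))/(-12986 - 45340) = (-2043 + (-9208 - 37))/(-58326) = (-2043 - 9245)*(-1/58326) = -11288*(-1/58326) = 5644/29163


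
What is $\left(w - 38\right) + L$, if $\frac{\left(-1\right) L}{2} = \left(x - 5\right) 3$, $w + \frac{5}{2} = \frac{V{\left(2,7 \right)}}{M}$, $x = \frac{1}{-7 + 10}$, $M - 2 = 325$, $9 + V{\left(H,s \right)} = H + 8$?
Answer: $- \frac{8173}{654} \approx -12.497$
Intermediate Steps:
$V{\left(H,s \right)} = -1 + H$ ($V{\left(H,s \right)} = -9 + \left(H + 8\right) = -9 + \left(8 + H\right) = -1 + H$)
$M = 327$ ($M = 2 + 325 = 327$)
$x = \frac{1}{3} \approx 0.33333$
$w = - \frac{1633}{654}$ ($w = - \frac{5}{2} + \frac{-1 + 2}{327} = - \frac{5}{2} + 1 \cdot \frac{1}{327} = - \frac{5}{2} + \frac{1}{327} = - \frac{1633}{654} \approx -2.4969$)
$L = 28$ ($L = - 2 \left(\frac{1}{3} - 5\right) 3 = - 2 \left(\left(- \frac{14}{3}\right) 3\right) = \left(-2\right) \left(-14\right) = 28$)
$\left(w - 38\right) + L = \left(- \frac{1633}{654} - 38\right) + 28 = - \frac{26485}{654} + 28 = - \frac{8173}{654}$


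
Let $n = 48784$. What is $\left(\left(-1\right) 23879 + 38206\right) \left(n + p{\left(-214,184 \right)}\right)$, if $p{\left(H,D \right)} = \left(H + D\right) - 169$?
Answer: $696077295$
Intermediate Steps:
$p{\left(H,D \right)} = -169 + D + H$ ($p{\left(H,D \right)} = \left(D + H\right) - 169 = -169 + D + H$)
$\left(\left(-1\right) 23879 + 38206\right) \left(n + p{\left(-214,184 \right)}\right) = \left(\left(-1\right) 23879 + 38206\right) \left(48784 - 199\right) = \left(-23879 + 38206\right) \left(48784 - 199\right) = 14327 \cdot 48585 = 696077295$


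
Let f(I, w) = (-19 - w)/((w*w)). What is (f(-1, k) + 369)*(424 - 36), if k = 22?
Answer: 17319835/121 ≈ 1.4314e+5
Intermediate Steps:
f(I, w) = (-19 - w)/w**2 (f(I, w) = (-19 - w)/(w**2) = (-19 - w)/w**2)
(f(-1, k) + 369)*(424 - 36) = ((-19 - 1*22)/22**2 + 369)*(424 - 36) = ((-19 - 22)/484 + 369)*388 = ((1/484)*(-41) + 369)*388 = (-41/484 + 369)*388 = (178555/484)*388 = 17319835/121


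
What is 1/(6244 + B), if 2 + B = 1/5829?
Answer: 5829/36384619 ≈ 0.00016020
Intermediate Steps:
B = -11657/5829 (B = -2 + 1/5829 = -11657/5829 ≈ -1.9998)
1/(6244 + B) = 1/(6244 - 11657/5829) = 1/(36384619/5829) = 5829/36384619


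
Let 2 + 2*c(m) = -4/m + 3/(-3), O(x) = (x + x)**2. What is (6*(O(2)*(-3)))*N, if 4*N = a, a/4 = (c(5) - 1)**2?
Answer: -60552/25 ≈ -2422.1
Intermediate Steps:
O(x) = 4*x**2 (O(x) = (2*x)**2 = 4*x**2)
c(m) = -3/2 - 2/m (c(m) = -1 + (-4/m + 3/(-3))/2 = -1 + (-4/m + 3*(-1/3))/2 = -1 + (-4/m - 1)/2 = -1 + (-1 - 4/m)/2 = -1 + (-1/2 - 2/m) = -3/2 - 2/m)
a = 841/25 (a = 4*((-3/2 - 2/5) - 1)**2 = 4*(-19/10 - 1)**2 = 4*(-29/10)**2 = 4*(841/100) = 841/25 ≈ 33.640)
N = 841/100 (N = (1/4)*(841/25) = 841/100 ≈ 8.4100)
(6*(O(2)*(-3)))*N = (6*((4*2**2)*(-3)))*(841/100) = (6*((4*4)*(-3)))*(841/100) = (6*(16*(-3)))*(841/100) = (6*(-48))*(841/100) = -288*841/100 = -60552/25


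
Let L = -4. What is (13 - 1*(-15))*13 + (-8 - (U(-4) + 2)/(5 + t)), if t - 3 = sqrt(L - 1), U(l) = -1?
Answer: 24556/69 + I*sqrt(5)/69 ≈ 355.88 + 0.032407*I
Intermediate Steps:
t = 3 + I*sqrt(5) (t = 3 + sqrt(-4 - 1) = 3 + sqrt(-5) = 3 + I*sqrt(5) ≈ 3.0 + 2.2361*I)
(13 - 1*(-15))*13 + (-8 - (U(-4) + 2)/(5 + t)) = (13 - 1*(-15))*13 + (-8 - (-1 + 2)/(5 + (3 + I*sqrt(5)))) = (13 + 15)*13 + (-8 - 1/(8 + I*sqrt(5))) = 28*13 + (-8 - 1/(8 + I*sqrt(5))) = 364 + (-8 - 1/(8 + I*sqrt(5))) = 356 - 1/(8 + I*sqrt(5))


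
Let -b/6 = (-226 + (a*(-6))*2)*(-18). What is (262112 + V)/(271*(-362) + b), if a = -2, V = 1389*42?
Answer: -9425/3527 ≈ -2.6722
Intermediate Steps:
V = 58338
b = -21816 (b = -6*(-226 - 2*(-6)*2)*(-18) = -6*(-226 + 12*2)*(-18) = -6*(-226 + 24)*(-18) = -(-1212)*(-18) = -6*3636 = -21816)
(262112 + V)/(271*(-362) + b) = (262112 + 58338)/(271*(-362) - 21816) = 320450/(-98102 - 21816) = 320450/(-119918) = 320450*(-1/119918) = -9425/3527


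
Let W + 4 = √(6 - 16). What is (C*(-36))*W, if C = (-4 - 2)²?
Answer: 5184 - 1296*I*√10 ≈ 5184.0 - 4098.3*I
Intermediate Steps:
W = -4 + I*√10 (W = -4 + √(6 - 16) = -4 + √(-10) = -4 + I*√10 ≈ -4.0 + 3.1623*I)
C = 36 (C = (-6)² = 36)
(C*(-36))*W = (36*(-36))*(-4 + I*√10) = -1296*(-4 + I*√10) = 5184 - 1296*I*√10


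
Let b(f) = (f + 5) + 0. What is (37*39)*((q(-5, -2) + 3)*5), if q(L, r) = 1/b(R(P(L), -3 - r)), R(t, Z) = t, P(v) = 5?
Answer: 44733/2 ≈ 22367.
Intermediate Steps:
b(f) = 5 + f (b(f) = (5 + f) + 0 = 5 + f)
q(L, r) = ⅒ (q(L, r) = 1/(5 + 5) = 1/10 = ⅒)
(37*39)*((q(-5, -2) + 3)*5) = (37*39)*((⅒ + 3)*5) = 1443*((31/10)*5) = 1443*(31/2) = 44733/2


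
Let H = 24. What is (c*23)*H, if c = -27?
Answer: -14904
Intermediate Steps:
(c*23)*H = -27*23*24 = -621*24 = -14904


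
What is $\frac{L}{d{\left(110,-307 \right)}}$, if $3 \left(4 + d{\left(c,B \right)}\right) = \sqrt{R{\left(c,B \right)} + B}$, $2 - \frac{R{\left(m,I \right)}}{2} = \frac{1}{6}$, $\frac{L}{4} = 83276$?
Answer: $- \frac{17987616}{671} - \frac{499656 i \sqrt{2730}}{671} \approx -26807.0 - 38907.0 i$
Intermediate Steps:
$L = 333104$ ($L = 4 \cdot 83276 = 333104$)
$R{\left(m,I \right)} = \frac{11}{3}$ ($R{\left(m,I \right)} = 4 - \frac{2}{6} = 4 - \frac{1}{3} = \frac{11}{3}$)
$d{\left(c,B \right)} = -4 + \frac{\sqrt{\frac{11}{3} + B}}{3}$
$\frac{L}{d{\left(110,-307 \right)}} = \frac{333104}{-4 + \frac{\sqrt{33 + 9 \left(-307\right)}}{9}} = \frac{333104}{-4 + \frac{\sqrt{33 - 2763}}{9}} = \frac{333104}{-4 + \frac{\sqrt{-2730}}{9}} = \frac{333104}{-4 + \frac{i \sqrt{2730}}{9}}$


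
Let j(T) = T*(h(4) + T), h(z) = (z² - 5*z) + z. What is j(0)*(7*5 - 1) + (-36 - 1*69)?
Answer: -105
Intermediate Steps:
h(z) = z² - 4*z
j(T) = T² (j(T) = T*(4*(-4 + 4) + T) = T*(4*0 + T) = T*(0 + T) = T*T = T²)
j(0)*(7*5 - 1) + (-36 - 1*69) = 0²*(7*5 - 1) + (-36 - 1*69) = 0*(35 - 1) + (-36 - 69) = 0*34 - 105 = 0 - 105 = -105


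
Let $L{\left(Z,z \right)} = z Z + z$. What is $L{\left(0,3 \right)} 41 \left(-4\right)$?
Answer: $-492$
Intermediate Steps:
$L{\left(Z,z \right)} = z + Z z$ ($L{\left(Z,z \right)} = Z z + z = z + Z z$)
$L{\left(0,3 \right)} 41 \left(-4\right) = 3 \left(1 + 0\right) 41 \left(-4\right) = 3 \cdot 1 \cdot 41 \left(-4\right) = 3 \cdot 41 \left(-4\right) = 123 \left(-4\right) = -492$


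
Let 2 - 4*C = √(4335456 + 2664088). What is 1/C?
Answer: -2/1749885 - 2*√1749886/1749885 ≈ -0.0015131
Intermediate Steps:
C = ½ - √1749886/2 (C = ½ - √(4335456 + 2664088)/4 = ½ - √1749886/2 ≈ -660.92)
1/C = 1/(½ - √1749886/2)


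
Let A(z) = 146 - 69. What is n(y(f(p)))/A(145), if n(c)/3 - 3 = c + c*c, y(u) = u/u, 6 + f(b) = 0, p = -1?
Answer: 15/77 ≈ 0.19481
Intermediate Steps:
f(b) = -6 (f(b) = -6 + 0 = -6)
y(u) = 1
A(z) = 77
n(c) = 9 + 3*c + 3*c² (n(c) = 9 + 3*(c + c*c) = 9 + 3*(c + c²) = 9 + (3*c + 3*c²) = 9 + 3*c + 3*c²)
n(y(f(p)))/A(145) = (9 + 3*1 + 3*1²)/77 = (9 + 3 + 3*1)*(1/77) = (9 + 3 + 3)*(1/77) = 15*(1/77) = 15/77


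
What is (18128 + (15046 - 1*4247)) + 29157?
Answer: 58084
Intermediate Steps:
(18128 + (15046 - 1*4247)) + 29157 = (18128 + (15046 - 4247)) + 29157 = (18128 + 10799) + 29157 = 28927 + 29157 = 58084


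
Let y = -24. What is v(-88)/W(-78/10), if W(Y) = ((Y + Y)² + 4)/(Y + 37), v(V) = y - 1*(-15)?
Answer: -3285/3092 ≈ -1.0624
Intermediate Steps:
v(V) = -9 (v(V) = -24 - 1*(-15) = -24 + 15 = -9)
W(Y) = (4 + 4*Y²)/(37 + Y) (W(Y) = ((2*Y)² + 4)/(37 + Y) = (4*Y² + 4)/(37 + Y) = (4 + 4*Y²)/(37 + Y))
v(-88)/W(-78/10) = -9*(37 - 78/10)/(4*(1 + (-78/10)²)) = -9*(37 - 78*⅒)/(4*(1 + (-78*⅒)²)) = -9*(37 - 39/5)/(4*(1 + (-39/5)²)) = -9*73/(10*(1 + 1521/25)) = -9/(4*(5/146)*(1546/25)) = -9/3092/365 = -9*365/3092 = -3285/3092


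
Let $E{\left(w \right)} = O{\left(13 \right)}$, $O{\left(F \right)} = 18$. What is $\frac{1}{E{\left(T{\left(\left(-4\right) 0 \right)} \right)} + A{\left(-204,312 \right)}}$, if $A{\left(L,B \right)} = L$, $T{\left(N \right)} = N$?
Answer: $- \frac{1}{186} \approx -0.0053763$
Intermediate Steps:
$E{\left(w \right)} = 18$
$\frac{1}{E{\left(T{\left(\left(-4\right) 0 \right)} \right)} + A{\left(-204,312 \right)}} = \frac{1}{18 - 204} = \frac{1}{-186} = - \frac{1}{186}$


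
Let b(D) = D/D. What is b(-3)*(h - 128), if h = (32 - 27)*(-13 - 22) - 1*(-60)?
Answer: -243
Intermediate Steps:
h = -115 (h = 5*(-35) + 60 = -175 + 60 = -115)
b(D) = 1
b(-3)*(h - 128) = 1*(-115 - 128) = 1*(-243) = -243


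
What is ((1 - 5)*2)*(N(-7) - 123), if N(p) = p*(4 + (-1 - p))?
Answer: 1544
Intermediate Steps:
N(p) = p*(3 - p)
((1 - 5)*2)*(N(-7) - 123) = ((1 - 5)*2)*(-7*(3 - 1*(-7)) - 123) = (-4*2)*(-7*(3 + 7) - 123) = -8*(-7*10 - 123) = -8*(-70 - 123) = -8*(-193) = 1544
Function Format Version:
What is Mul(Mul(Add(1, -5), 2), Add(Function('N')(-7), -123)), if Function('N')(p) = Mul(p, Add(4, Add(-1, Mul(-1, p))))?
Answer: 1544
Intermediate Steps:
Function('N')(p) = Mul(p, Add(3, Mul(-1, p)))
Mul(Mul(Add(1, -5), 2), Add(Function('N')(-7), -123)) = Mul(Mul(Add(1, -5), 2), Add(Mul(-7, Add(3, Mul(-1, -7))), -123)) = Mul(Mul(-4, 2), Add(Mul(-7, Add(3, 7)), -123)) = Mul(-8, Add(Mul(-7, 10), -123)) = Mul(-8, Add(-70, -123)) = Mul(-8, -193) = 1544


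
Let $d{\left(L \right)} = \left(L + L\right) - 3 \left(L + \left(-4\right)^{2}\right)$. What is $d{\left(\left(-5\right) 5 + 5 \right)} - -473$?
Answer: $445$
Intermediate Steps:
$d{\left(L \right)} = -48 - L$ ($d{\left(L \right)} = 2 L - 3 \left(L + 16\right) = 2 L - 3 \left(16 + L\right) = 2 L - \left(48 + 3 L\right) = -48 - L$)
$d{\left(\left(-5\right) 5 + 5 \right)} - -473 = \left(-48 - \left(\left(-5\right) 5 + 5\right)\right) - -473 = \left(-48 - \left(-25 + 5\right)\right) + 473 = \left(-48 - -20\right) + 473 = \left(-48 + 20\right) + 473 = -28 + 473 = 445$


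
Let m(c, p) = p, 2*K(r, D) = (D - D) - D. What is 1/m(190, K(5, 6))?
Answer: -⅓ ≈ -0.33333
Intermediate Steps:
K(r, D) = -D/2 (K(r, D) = ((D - D) - D)/2 = (0 - D)/2 = (-D)/2 = -D/2)
1/m(190, K(5, 6)) = 1/(-½*6) = 1/(-3) = -⅓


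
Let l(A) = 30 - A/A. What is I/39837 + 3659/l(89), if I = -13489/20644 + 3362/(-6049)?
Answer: 6067434697558189/48088452735596 ≈ 126.17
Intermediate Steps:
I = -151000089/124875556 (I = -13489*1/20644 + 3362*(-1/6049) = -13489/20644 - 3362/6049 = -151000089/124875556 ≈ -1.2092)
l(A) = 29 (l(A) = 30 - 1*1 = 30 - 1 = 29)
I/39837 + 3659/l(89) = -151000089/124875556/39837 + 3659/29 = -151000089/124875556*1/39837 + 3659*(1/29) = -50333363/1658222508124 + 3659/29 = 6067434697558189/48088452735596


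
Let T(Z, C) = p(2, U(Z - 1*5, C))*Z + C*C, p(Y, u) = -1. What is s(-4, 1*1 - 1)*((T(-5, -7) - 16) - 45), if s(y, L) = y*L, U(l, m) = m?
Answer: 0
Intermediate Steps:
T(Z, C) = C² - Z (T(Z, C) = -Z + C*C = -Z + C² = C² - Z)
s(y, L) = L*y
s(-4, 1*1 - 1)*((T(-5, -7) - 16) - 45) = ((1*1 - 1)*(-4))*((((-7)² - 1*(-5)) - 16) - 45) = ((1 - 1)*(-4))*(((49 + 5) - 16) - 45) = (0*(-4))*((54 - 16) - 45) = 0*(38 - 45) = 0*(-7) = 0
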